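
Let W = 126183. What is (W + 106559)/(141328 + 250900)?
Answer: 116371/196114 ≈ 0.59338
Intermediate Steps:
(W + 106559)/(141328 + 250900) = (126183 + 106559)/(141328 + 250900) = 232742/392228 = 232742*(1/392228) = 116371/196114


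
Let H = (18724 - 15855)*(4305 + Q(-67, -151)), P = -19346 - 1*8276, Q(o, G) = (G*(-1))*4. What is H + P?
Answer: 14056299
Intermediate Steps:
Q(o, G) = -4*G (Q(o, G) = -G*4 = -4*G)
P = -27622 (P = -19346 - 8276 = -27622)
H = 14083921 (H = (18724 - 15855)*(4305 - 4*(-151)) = 2869*(4305 + 604) = 2869*4909 = 14083921)
H + P = 14083921 - 27622 = 14056299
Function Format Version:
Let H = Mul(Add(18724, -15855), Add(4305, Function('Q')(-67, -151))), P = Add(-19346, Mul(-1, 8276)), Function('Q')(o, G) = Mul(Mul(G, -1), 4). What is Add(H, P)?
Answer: 14056299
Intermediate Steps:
Function('Q')(o, G) = Mul(-4, G) (Function('Q')(o, G) = Mul(Mul(-1, G), 4) = Mul(-4, G))
P = -27622 (P = Add(-19346, -8276) = -27622)
H = 14083921 (H = Mul(Add(18724, -15855), Add(4305, Mul(-4, -151))) = Mul(2869, Add(4305, 604)) = Mul(2869, 4909) = 14083921)
Add(H, P) = Add(14083921, -27622) = 14056299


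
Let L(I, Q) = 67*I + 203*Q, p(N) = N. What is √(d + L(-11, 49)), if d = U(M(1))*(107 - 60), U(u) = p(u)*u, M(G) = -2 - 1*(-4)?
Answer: √9398 ≈ 96.943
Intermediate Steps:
M(G) = 2 (M(G) = -2 + 4 = 2)
U(u) = u² (U(u) = u*u = u²)
d = 188 (d = 2²*(107 - 60) = 4*47 = 188)
√(d + L(-11, 49)) = √(188 + (67*(-11) + 203*49)) = √(188 + (-737 + 9947)) = √(188 + 9210) = √9398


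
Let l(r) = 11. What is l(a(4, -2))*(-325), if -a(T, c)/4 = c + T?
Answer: -3575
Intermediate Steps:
a(T, c) = -4*T - 4*c (a(T, c) = -4*(c + T) = -4*(T + c) = -4*T - 4*c)
l(a(4, -2))*(-325) = 11*(-325) = -3575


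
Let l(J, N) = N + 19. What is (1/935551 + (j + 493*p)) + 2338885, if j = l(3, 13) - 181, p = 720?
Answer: 2520089986497/935551 ≈ 2.6937e+6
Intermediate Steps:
l(J, N) = 19 + N
j = -149 (j = (19 + 13) - 181 = 32 - 181 = -149)
(1/935551 + (j + 493*p)) + 2338885 = (1/935551 + (-149 + 493*720)) + 2338885 = (1/935551 + (-149 + 354960)) + 2338885 = (1/935551 + 354811) + 2338885 = 331943785862/935551 + 2338885 = 2520089986497/935551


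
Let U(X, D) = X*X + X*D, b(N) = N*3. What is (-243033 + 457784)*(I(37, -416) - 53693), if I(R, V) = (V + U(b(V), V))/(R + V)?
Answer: -4815985095153/379 ≈ -1.2707e+10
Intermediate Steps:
b(N) = 3*N
U(X, D) = X² + D*X
I(R, V) = (V + 12*V²)/(R + V) (I(R, V) = (V + (3*V)*(V + 3*V))/(R + V) = (V + (3*V)*(4*V))/(R + V) = (V + 12*V²)/(R + V))
(-243033 + 457784)*(I(37, -416) - 53693) = (-243033 + 457784)*(-416*(1 + 12*(-416))/(37 - 416) - 53693) = 214751*(-416*(1 - 4992)/(-379) - 53693) = 214751*(-416*(-1/379)*(-4991) - 53693) = 214751*(-2076256/379 - 53693) = 214751*(-22425903/379) = -4815985095153/379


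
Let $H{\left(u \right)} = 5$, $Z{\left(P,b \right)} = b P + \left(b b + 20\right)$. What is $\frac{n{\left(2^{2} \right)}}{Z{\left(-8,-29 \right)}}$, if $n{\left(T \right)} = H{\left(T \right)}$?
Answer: $\frac{5}{1093} \approx 0.0045746$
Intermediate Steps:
$Z{\left(P,b \right)} = 20 + b^{2} + P b$ ($Z{\left(P,b \right)} = P b + \left(b^{2} + 20\right) = P b + \left(20 + b^{2}\right) = 20 + b^{2} + P b$)
$n{\left(T \right)} = 5$
$\frac{n{\left(2^{2} \right)}}{Z{\left(-8,-29 \right)}} = \frac{5}{20 + \left(-29\right)^{2} - -232} = \frac{5}{20 + 841 + 232} = \frac{5}{1093}$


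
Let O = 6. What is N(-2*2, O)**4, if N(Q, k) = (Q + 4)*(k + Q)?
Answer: 0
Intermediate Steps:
N(Q, k) = (4 + Q)*(Q + k)
N(-2*2, O)**4 = ((-2*2)**2 + 4*(-2*2) + 4*6 - 2*2*6)**4 = ((-4)**2 + 4*(-4) + 24 - 4*6)**4 = (16 - 16 + 24 - 24)**4 = 0**4 = 0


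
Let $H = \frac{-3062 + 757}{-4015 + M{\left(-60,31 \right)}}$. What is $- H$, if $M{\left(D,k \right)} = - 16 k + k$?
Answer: $- \frac{461}{896} \approx -0.51451$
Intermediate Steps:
$M{\left(D,k \right)} = - 15 k$
$H = \frac{461}{896}$ ($H = \frac{-3062 + 757}{-4015 - 465} = - \frac{2305}{-4015 - 465} = - \frac{2305}{-4480} = \left(-2305\right) \left(- \frac{1}{4480}\right) = \frac{461}{896} \approx 0.51451$)
$- H = \left(-1\right) \frac{461}{896} = - \frac{461}{896}$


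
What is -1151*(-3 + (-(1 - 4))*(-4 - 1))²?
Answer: -372924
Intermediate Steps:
-1151*(-3 + (-(1 - 4))*(-4 - 1))² = -1151*(-3 - 1*(-3)*(-5))² = -1151*(-3 + 3*(-5))² = -1151*(-3 - 15)² = -1151*(-18)² = -1151*324 = -372924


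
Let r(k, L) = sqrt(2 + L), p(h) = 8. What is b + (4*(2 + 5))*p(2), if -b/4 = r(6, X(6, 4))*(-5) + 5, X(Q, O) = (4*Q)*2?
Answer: 204 + 100*sqrt(2) ≈ 345.42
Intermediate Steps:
X(Q, O) = 8*Q
b = -20 + 100*sqrt(2) (b = -4*(sqrt(2 + 8*6)*(-5) + 5) = -4*(sqrt(2 + 48)*(-5) + 5) = -4*(sqrt(50)*(-5) + 5) = -4*((5*sqrt(2))*(-5) + 5) = -4*(-25*sqrt(2) + 5) = -4*(5 - 25*sqrt(2)) = -20 + 100*sqrt(2) ≈ 121.42)
b + (4*(2 + 5))*p(2) = (-20 + 100*sqrt(2)) + (4*(2 + 5))*8 = (-20 + 100*sqrt(2)) + (4*7)*8 = (-20 + 100*sqrt(2)) + 28*8 = (-20 + 100*sqrt(2)) + 224 = 204 + 100*sqrt(2)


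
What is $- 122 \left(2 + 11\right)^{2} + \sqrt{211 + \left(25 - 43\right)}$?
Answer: $-20618 + \sqrt{193} \approx -20604.0$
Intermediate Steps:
$- 122 \left(2 + 11\right)^{2} + \sqrt{211 + \left(25 - 43\right)} = - 122 \cdot 13^{2} + \sqrt{211 + \left(25 - 43\right)} = \left(-122\right) 169 + \sqrt{211 - 18} = -20618 + \sqrt{193}$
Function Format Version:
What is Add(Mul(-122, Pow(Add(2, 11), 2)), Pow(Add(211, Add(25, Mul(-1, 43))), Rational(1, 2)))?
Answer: Add(-20618, Pow(193, Rational(1, 2))) ≈ -20604.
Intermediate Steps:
Add(Mul(-122, Pow(Add(2, 11), 2)), Pow(Add(211, Add(25, Mul(-1, 43))), Rational(1, 2))) = Add(Mul(-122, Pow(13, 2)), Pow(Add(211, Add(25, -43)), Rational(1, 2))) = Add(Mul(-122, 169), Pow(Add(211, -18), Rational(1, 2))) = Add(-20618, Pow(193, Rational(1, 2)))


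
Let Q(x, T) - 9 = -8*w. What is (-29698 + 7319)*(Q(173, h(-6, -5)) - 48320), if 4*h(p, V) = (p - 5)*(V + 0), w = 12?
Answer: 1083300253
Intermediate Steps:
h(p, V) = V*(-5 + p)/4 (h(p, V) = ((p - 5)*(V + 0))/4 = ((-5 + p)*V)/4 = (V*(-5 + p))/4 = V*(-5 + p)/4)
Q(x, T) = -87 (Q(x, T) = 9 - 8*12 = 9 - 96 = -87)
(-29698 + 7319)*(Q(173, h(-6, -5)) - 48320) = (-29698 + 7319)*(-87 - 48320) = -22379*(-48407) = 1083300253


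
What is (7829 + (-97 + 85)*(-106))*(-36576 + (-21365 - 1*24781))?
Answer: -752852922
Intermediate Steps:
(7829 + (-97 + 85)*(-106))*(-36576 + (-21365 - 1*24781)) = (7829 - 12*(-106))*(-36576 + (-21365 - 24781)) = (7829 + 1272)*(-36576 - 46146) = 9101*(-82722) = -752852922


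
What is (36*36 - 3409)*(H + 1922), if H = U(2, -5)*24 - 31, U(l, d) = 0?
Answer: -3995683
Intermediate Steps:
H = -31 (H = 0*24 - 31 = 0 - 31 = -31)
(36*36 - 3409)*(H + 1922) = (36*36 - 3409)*(-31 + 1922) = (1296 - 3409)*1891 = -2113*1891 = -3995683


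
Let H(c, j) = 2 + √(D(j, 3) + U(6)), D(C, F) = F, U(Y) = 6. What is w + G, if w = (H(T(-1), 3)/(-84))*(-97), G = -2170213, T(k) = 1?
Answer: -182297407/84 ≈ -2.1702e+6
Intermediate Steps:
H(c, j) = 5 (H(c, j) = 2 + √(3 + 6) = 2 + √9 = 2 + 3 = 5)
w = 485/84 (w = (5/(-84))*(-97) = (5*(-1/84))*(-97) = -5/84*(-97) = 485/84 ≈ 5.7738)
w + G = 485/84 - 2170213 = -182297407/84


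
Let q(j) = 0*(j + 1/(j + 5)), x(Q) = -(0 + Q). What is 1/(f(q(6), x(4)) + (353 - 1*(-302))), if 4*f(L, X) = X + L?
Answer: 1/654 ≈ 0.0015291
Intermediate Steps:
x(Q) = -Q
q(j) = 0 (q(j) = 0*(j + 1/(5 + j)) = 0)
f(L, X) = L/4 + X/4 (f(L, X) = (X + L)/4 = (L + X)/4 = L/4 + X/4)
1/(f(q(6), x(4)) + (353 - 1*(-302))) = 1/(((1/4)*0 + (-1*4)/4) + (353 - 1*(-302))) = 1/((0 + (1/4)*(-4)) + (353 + 302)) = 1/((0 - 1) + 655) = 1/(-1 + 655) = 1/654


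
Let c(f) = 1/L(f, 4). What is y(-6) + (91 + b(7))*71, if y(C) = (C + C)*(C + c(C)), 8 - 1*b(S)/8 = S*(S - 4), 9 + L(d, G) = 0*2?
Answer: -2549/3 ≈ -849.67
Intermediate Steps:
L(d, G) = -9 (L(d, G) = -9 + 0*2 = -9 + 0 = -9)
c(f) = -⅑ (c(f) = 1/(-9) = -⅑)
b(S) = 64 - 8*S*(-4 + S) (b(S) = 64 - 8*S*(S - 4) = 64 - 8*S*(-4 + S))
y(C) = 2*C*(-⅑ + C) (y(C) = (C + C)*(C - ⅑) = (2*C)*(-⅑ + C) = 2*C*(-⅑ + C))
y(-6) + (91 + b(7))*71 = (2/9)*(-6)*(-1 + 9*(-6)) + (91 + (64 - 8*7² + 32*7))*71 = (2/9)*(-6)*(-1 - 54) + (91 + (64 - 8*49 + 224))*71 = (2/9)*(-6)*(-55) + (91 + (64 - 392 + 224))*71 = 220/3 + (91 - 104)*71 = 220/3 - 13*71 = 220/3 - 923 = -2549/3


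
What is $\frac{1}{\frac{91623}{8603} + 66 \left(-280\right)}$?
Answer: $- \frac{1229}{22698831} \approx -5.4144 \cdot 10^{-5}$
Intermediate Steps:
$\frac{1}{\frac{91623}{8603} + 66 \left(-280\right)} = \frac{1}{91623 \cdot \frac{1}{8603} - 18480} = \frac{1}{\frac{13089}{1229} - 18480} = \frac{1}{- \frac{22698831}{1229}} = - \frac{1229}{22698831}$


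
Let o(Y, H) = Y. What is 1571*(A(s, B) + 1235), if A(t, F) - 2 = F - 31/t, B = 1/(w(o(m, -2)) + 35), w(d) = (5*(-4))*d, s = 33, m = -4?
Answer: 7369377193/3795 ≈ 1.9419e+6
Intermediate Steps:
w(d) = -20*d
B = 1/115 (B = 1/(-20*(-4) + 35) = 1/(80 + 35) = 1/115 ≈ 0.0086956)
A(t, F) = 2 + F - 31/t (A(t, F) = 2 + (F - 31/t) = 2 + F - 31/t)
1571*(A(s, B) + 1235) = 1571*((2 + 1/115 - 31/33) + 1235) = 1571*(4058/3795 + 1235) = 1571*(4690883/3795) = 7369377193/3795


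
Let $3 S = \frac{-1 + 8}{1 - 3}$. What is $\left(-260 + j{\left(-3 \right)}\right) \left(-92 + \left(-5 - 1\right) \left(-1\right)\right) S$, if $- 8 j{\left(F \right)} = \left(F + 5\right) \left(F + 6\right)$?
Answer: $- \frac{313943}{12} \approx -26162.0$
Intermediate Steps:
$S = - \frac{7}{6}$ ($S = \frac{\left(-1 + 8\right) \frac{1}{1 - 3}}{3} = \frac{7 \frac{1}{-2}}{3} = \frac{7 \left(- \frac{1}{2}\right)}{3} = \frac{1}{3} \left(- \frac{7}{2}\right) = - \frac{7}{6} \approx -1.1667$)
$j{\left(F \right)} = - \frac{\left(5 + F\right) \left(6 + F\right)}{8}$ ($j{\left(F \right)} = - \frac{\left(F + 5\right) \left(F + 6\right)}{8} = - \frac{\left(5 + F\right) \left(6 + F\right)}{8}$)
$\left(-260 + j{\left(-3 \right)}\right) \left(-92 + \left(-5 - 1\right) \left(-1\right)\right) S = \left(-260 - \left(- \frac{3}{8} + \frac{9}{8}\right)\right) \left(-92 + \left(-5 - 1\right) \left(-1\right)\right) \left(- \frac{7}{6}\right) = \left(-260 - \frac{3}{4}\right) \left(-92 - -6\right) \left(- \frac{7}{6}\right) = \left(-260 - \frac{3}{4}\right) \left(-92 + 6\right) \left(- \frac{7}{6}\right) = \left(-260 - \frac{3}{4}\right) \left(-86\right) \left(- \frac{7}{6}\right) = \left(- \frac{1043}{4}\right) \left(-86\right) \left(- \frac{7}{6}\right) = \frac{44849}{2} \left(- \frac{7}{6}\right) = - \frac{313943}{12}$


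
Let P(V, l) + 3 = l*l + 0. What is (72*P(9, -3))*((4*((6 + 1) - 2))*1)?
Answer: 8640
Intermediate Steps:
P(V, l) = -3 + l**2 (P(V, l) = -3 + (l*l + 0) = -3 + (l**2 + 0) = -3 + l**2)
(72*P(9, -3))*((4*((6 + 1) - 2))*1) = (72*(-3 + (-3)**2))*((4*((6 + 1) - 2))*1) = (72*(-3 + 9))*((4*(7 - 2))*1) = (72*6)*((4*5)*1) = 432*(20*1) = 432*20 = 8640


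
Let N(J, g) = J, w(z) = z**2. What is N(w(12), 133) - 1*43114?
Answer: -42970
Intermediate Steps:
N(w(12), 133) - 1*43114 = 12**2 - 1*43114 = 144 - 43114 = -42970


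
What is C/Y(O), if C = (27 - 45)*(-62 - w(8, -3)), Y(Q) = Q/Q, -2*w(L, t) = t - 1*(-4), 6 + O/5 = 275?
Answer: 1107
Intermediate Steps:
O = 1345 (O = -30 + 5*275 = -30 + 1375 = 1345)
w(L, t) = -2 - t/2 (w(L, t) = -(t - 1*(-4))/2 = -(t + 4)/2 = -(4 + t)/2 = -2 - t/2)
Y(Q) = 1
C = 1107 (C = (27 - 45)*(-62 - (-2 - ½*(-3))) = -18*(-62 - (-2 + 3/2)) = -18*(-62 - 1*(-½)) = -18*(-62 + ½) = -18*(-123/2) = 1107)
C/Y(O) = 1107/1 = 1107*1 = 1107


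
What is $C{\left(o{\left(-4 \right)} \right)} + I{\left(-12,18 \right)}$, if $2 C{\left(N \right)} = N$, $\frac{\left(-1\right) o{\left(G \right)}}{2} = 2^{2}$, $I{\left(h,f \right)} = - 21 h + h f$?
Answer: $32$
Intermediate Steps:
$I{\left(h,f \right)} = - 21 h + f h$
$o{\left(G \right)} = -8$ ($o{\left(G \right)} = - 2 \cdot 2^{2} = \left(-2\right) 4 = -8$)
$C{\left(N \right)} = \frac{N}{2}$
$C{\left(o{\left(-4 \right)} \right)} + I{\left(-12,18 \right)} = \frac{1}{2} \left(-8\right) - 12 \left(-21 + 18\right) = -4 - -36 = -4 + 36 = 32$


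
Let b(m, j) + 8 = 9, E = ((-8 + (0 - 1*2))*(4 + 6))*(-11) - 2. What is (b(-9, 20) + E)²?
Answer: 1207801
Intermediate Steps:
E = 1098 (E = ((-8 + (0 - 2))*10)*(-11) - 2 = ((-8 - 2)*10)*(-11) - 2 = -10*10*(-11) - 2 = -100*(-11) - 2 = 1100 - 2 = 1098)
b(m, j) = 1 (b(m, j) = -8 + 9 = 1)
(b(-9, 20) + E)² = (1 + 1098)² = 1099² = 1207801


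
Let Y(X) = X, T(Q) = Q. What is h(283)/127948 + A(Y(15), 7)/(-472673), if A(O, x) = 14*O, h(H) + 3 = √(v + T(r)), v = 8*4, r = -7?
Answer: -12961867/30238782502 ≈ -0.00042865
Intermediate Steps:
v = 32
h(H) = 2 (h(H) = -3 + √(32 - 7) = -3 + √25 = -3 + 5 = 2)
h(283)/127948 + A(Y(15), 7)/(-472673) = 2/127948 + (14*15)/(-472673) = 2*(1/127948) + 210*(-1/472673) = 1/63974 - 210/472673 = -12961867/30238782502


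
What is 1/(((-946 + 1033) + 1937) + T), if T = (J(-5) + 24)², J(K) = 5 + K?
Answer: 1/2600 ≈ 0.00038462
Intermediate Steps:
T = 576 (T = ((5 - 5) + 24)² = (0 + 24)² = 24² = 576)
1/(((-946 + 1033) + 1937) + T) = 1/(((-946 + 1033) + 1937) + 576) = 1/((87 + 1937) + 576) = 1/(2024 + 576) = 1/2600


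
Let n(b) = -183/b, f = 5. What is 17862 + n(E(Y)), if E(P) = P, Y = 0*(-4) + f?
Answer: 89127/5 ≈ 17825.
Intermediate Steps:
Y = 5 (Y = 0*(-4) + 5 = 0 + 5 = 5)
17862 + n(E(Y)) = 17862 - 183/5 = 89127/5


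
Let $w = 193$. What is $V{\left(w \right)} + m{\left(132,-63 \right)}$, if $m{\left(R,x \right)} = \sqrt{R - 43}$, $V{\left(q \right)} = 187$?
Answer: $187 + \sqrt{89} \approx 196.43$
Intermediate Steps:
$m{\left(R,x \right)} = \sqrt{-43 + R}$
$V{\left(w \right)} + m{\left(132,-63 \right)} = 187 + \sqrt{-43 + 132} = 187 + \sqrt{89}$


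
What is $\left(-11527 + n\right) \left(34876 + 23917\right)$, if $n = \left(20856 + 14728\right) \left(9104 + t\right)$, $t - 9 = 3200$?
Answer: $25759227842145$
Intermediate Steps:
$t = 3209$ ($t = 9 + 3200 = 3209$)
$n = 438145792$ ($n = \left(20856 + 14728\right) \left(9104 + 3209\right) = 35584 \cdot 12313 = 438145792$)
$\left(-11527 + n\right) \left(34876 + 23917\right) = \left(-11527 + 438145792\right) \left(34876 + 23917\right) = 438134265 \cdot 58793 = 25759227842145$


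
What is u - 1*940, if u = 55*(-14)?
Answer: -1710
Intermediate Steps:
u = -770
u - 1*940 = -770 - 1*940 = -770 - 940 = -1710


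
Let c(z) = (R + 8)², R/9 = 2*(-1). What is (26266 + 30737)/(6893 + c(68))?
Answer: 19001/2331 ≈ 8.1514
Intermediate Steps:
R = -18 (R = 9*(2*(-1)) = 9*(-2) = -18)
c(z) = 100 (c(z) = (-18 + 8)² = (-10)² = 100)
(26266 + 30737)/(6893 + c(68)) = (26266 + 30737)/(6893 + 100) = 57003/6993 = 57003*(1/6993) = 19001/2331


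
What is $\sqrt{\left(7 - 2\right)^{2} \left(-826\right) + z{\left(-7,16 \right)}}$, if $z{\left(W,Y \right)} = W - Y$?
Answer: $3 i \sqrt{2297} \approx 143.78 i$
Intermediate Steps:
$\sqrt{\left(7 - 2\right)^{2} \left(-826\right) + z{\left(-7,16 \right)}} = \sqrt{\left(7 - 2\right)^{2} \left(-826\right) - 23} = \sqrt{5^{2} \left(-826\right) - 23} = \sqrt{25 \left(-826\right) - 23} = \sqrt{-20650 - 23} = \sqrt{-20673} = 3 i \sqrt{2297}$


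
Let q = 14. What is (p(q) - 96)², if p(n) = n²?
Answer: 10000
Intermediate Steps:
(p(q) - 96)² = (14² - 96)² = (196 - 96)² = 100² = 10000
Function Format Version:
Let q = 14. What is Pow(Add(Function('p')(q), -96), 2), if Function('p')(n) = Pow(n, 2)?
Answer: 10000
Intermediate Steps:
Pow(Add(Function('p')(q), -96), 2) = Pow(Add(Pow(14, 2), -96), 2) = Pow(Add(196, -96), 2) = Pow(100, 2) = 10000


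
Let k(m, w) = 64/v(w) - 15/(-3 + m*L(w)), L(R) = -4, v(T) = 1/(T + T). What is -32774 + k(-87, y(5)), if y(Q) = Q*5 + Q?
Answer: -665483/23 ≈ -28934.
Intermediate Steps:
v(T) = 1/(2*T)
y(Q) = 6*Q (y(Q) = 5*Q + Q = 6*Q)
k(m, w) = -15/(-3 - 4*m) + 128*w (k(m, w) = 64/((1/(2*w))) - 15/(-3 + m*(-4)) = 64*(2*w) - 15/(-3 - 4*m) = 128*w - 15/(-3 - 4*m) = -15/(-3 - 4*m) + 128*w)
-32774 + k(-87, y(5)) = -32774 + (15 + 384*(6*5) + 512*(-87)*(6*5))/(3 + 4*(-87)) = -32774 + (15 + 384*30 + 512*(-87)*30)/(3 - 348) = -32774 + (15 + 11520 - 1336320)/(-345) = -32774 - 1/345*(-1324785) = -32774 + 88319/23 = -665483/23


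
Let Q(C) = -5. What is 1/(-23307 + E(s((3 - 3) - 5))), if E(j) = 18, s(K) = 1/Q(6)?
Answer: -1/23289 ≈ -4.2939e-5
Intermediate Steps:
s(K) = -⅕ (s(K) = 1/(-5) = -⅕)
1/(-23307 + E(s((3 - 3) - 5))) = 1/(-23307 + 18) = 1/(-23289) = -1/23289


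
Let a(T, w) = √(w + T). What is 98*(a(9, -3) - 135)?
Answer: -13230 + 98*√6 ≈ -12990.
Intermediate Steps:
a(T, w) = √(T + w)
98*(a(9, -3) - 135) = 98*(√(9 - 3) - 135) = 98*(√6 - 135) = 98*(-135 + √6) = -13230 + 98*√6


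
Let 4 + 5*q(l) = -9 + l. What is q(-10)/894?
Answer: -23/4470 ≈ -0.0051454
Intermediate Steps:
q(l) = -13/5 + l/5 (q(l) = -⅘ + (-9 + l)/5 = -⅘ + (-9/5 + l/5) = -13/5 + l/5)
q(-10)/894 = (-13/5 + (⅕)*(-10))/894 = (-13/5 - 2)*(1/894) = -23/5*1/894 = -23/4470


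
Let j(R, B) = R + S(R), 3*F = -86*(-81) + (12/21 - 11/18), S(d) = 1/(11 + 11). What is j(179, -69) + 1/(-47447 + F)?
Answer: 67188519129/375259610 ≈ 179.05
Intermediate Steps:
S(d) = 1/22
F = 877711/378 (F = (-86*(-81) + (12/21 - 11/18))/3 = (6966 + (12*(1/21) - 11*1/18))/3 = (6966 + (4/7 - 11/18))/3 = (6966 - 5/126)/3 = (⅓)*(877711/126) = 877711/378 ≈ 2322.0)
j(R, B) = 1/22 + R (j(R, B) = R + 1/22 = 1/22 + R)
j(179, -69) + 1/(-47447 + F) = (1/22 + 179) + 1/(-47447 + 877711/378) = 3939/22 + 1/(-17057255/378) = 3939/22 - 378/17057255 = 67188519129/375259610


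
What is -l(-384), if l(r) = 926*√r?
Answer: -7408*I*√6 ≈ -18146.0*I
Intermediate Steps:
-l(-384) = -926*√(-384) = -926*8*I*√6 = -7408*I*√6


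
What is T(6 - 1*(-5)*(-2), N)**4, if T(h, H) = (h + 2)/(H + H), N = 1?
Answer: 1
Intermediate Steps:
T(h, H) = (2 + h)/(2*H) (T(h, H) = (2 + h)/((2*H)) = (2 + h)*(1/(2*H)) = (2 + h)/(2*H))
T(6 - 1*(-5)*(-2), N)**4 = ((1/2)*(2 + (6 - 1*(-5)*(-2)))/1)**4 = ((1/2)*1*(2 + (6 - (-5)*(-2))))**4 = ((1/2)*1*(2 + (6 - 1*10)))**4 = ((1/2)*1*(2 + (6 - 10)))**4 = ((1/2)*1*(2 - 4))**4 = ((1/2)*1*(-2))**4 = (-1)**4 = 1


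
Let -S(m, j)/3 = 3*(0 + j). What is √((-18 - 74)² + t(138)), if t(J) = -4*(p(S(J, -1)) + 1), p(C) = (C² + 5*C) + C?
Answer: 12*√55 ≈ 88.994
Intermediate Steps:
S(m, j) = -9*j (S(m, j) = -9*(0 + j) = -9*j)
p(C) = C² + 6*C
t(J) = -544 (t(J) = -4*((-9*(-1))*(6 - 9*(-1)) + 1) = -4*(9*(6 + 9) + 1) = -4*(9*15 + 1) = -4*(135 + 1) = -4*136 = -544)
√((-18 - 74)² + t(138)) = √((-18 - 74)² - 544) = √((-92)² - 544) = √(8464 - 544) = √7920 = 12*√55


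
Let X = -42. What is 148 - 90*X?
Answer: 3928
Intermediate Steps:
148 - 90*X = 148 - 90*(-42) = 148 + 3780 = 3928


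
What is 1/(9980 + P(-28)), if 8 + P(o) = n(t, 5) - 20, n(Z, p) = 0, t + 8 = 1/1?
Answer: 1/9952 ≈ 0.00010048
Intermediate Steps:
t = -7 (t = -8 + 1/1 = -8 + 1*1 = -8 + 1 = -7)
P(o) = -28 (P(o) = -8 + (0 - 20) = -8 - 20 = -28)
1/(9980 + P(-28)) = 1/(9980 - 28) = 1/9952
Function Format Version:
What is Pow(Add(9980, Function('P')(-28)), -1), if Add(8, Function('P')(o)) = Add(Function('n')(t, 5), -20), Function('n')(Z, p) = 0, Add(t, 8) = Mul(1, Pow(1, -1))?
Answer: Rational(1, 9952) ≈ 0.00010048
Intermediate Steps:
t = -7 (t = Add(-8, Mul(1, Pow(1, -1))) = Add(-8, Mul(1, 1)) = Add(-8, 1) = -7)
Function('P')(o) = -28 (Function('P')(o) = Add(-8, Add(0, -20)) = Add(-8, -20) = -28)
Pow(Add(9980, Function('P')(-28)), -1) = Pow(Add(9980, -28), -1) = Pow(9952, -1) = Rational(1, 9952)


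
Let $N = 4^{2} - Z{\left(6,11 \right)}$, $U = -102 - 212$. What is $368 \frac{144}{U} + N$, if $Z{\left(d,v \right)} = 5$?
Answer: $- \frac{24769}{157} \approx -157.76$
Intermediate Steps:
$U = -314$
$N = 11$ ($N = 4^{2} - 5 = 16 - 5 = 11$)
$368 \frac{144}{U} + N = 368 \frac{144}{-314} + 11 = 368 \cdot 144 \left(- \frac{1}{314}\right) + 11 = 368 \left(- \frac{72}{157}\right) + 11 = - \frac{26496}{157} + 11 = - \frac{24769}{157}$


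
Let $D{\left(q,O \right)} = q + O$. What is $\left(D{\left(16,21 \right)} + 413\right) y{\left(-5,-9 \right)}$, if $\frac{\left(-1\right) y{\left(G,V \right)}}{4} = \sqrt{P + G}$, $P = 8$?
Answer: $- 1800 \sqrt{3} \approx -3117.7$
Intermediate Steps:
$D{\left(q,O \right)} = O + q$
$y{\left(G,V \right)} = - 4 \sqrt{8 + G}$
$\left(D{\left(16,21 \right)} + 413\right) y{\left(-5,-9 \right)} = \left(\left(21 + 16\right) + 413\right) \left(- 4 \sqrt{8 - 5}\right) = \left(37 + 413\right) \left(- 4 \sqrt{3}\right) = 450 \left(- 4 \sqrt{3}\right) = - 1800 \sqrt{3}$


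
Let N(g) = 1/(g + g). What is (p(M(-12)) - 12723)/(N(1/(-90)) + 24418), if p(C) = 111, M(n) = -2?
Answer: -12612/24373 ≈ -0.51746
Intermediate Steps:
N(g) = 1/(2*g)
(p(M(-12)) - 12723)/(N(1/(-90)) + 24418) = (111 - 12723)/(1/(2*(1/(-90))) + 24418) = -12612/(1/(2*(-1/90)) + 24418) = -12612/((½)*(-90) + 24418) = -12612/(-45 + 24418) = -12612/24373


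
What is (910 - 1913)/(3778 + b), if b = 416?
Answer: -1003/4194 ≈ -0.23915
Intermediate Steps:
(910 - 1913)/(3778 + b) = (910 - 1913)/(3778 + 416) = -1003/4194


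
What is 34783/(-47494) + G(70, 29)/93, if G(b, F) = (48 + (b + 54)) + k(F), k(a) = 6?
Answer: 5219113/4416942 ≈ 1.1816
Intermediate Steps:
G(b, F) = 108 + b (G(b, F) = (48 + (b + 54)) + 6 = (48 + (54 + b)) + 6 = (102 + b) + 6 = 108 + b)
34783/(-47494) + G(70, 29)/93 = 34783/(-47494) + (108 + 70)/93 = 34783*(-1/47494) + 178*(1/93) = -34783/47494 + 178/93 = 5219113/4416942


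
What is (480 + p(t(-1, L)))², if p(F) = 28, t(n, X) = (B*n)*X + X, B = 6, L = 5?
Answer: 258064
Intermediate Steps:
t(n, X) = X + 6*X*n (t(n, X) = (6*n)*X + X = 6*X*n + X = X + 6*X*n)
(480 + p(t(-1, L)))² = (480 + 28)² = 508² = 258064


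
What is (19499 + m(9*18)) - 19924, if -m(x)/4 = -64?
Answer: -169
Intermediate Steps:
m(x) = 256 (m(x) = -4*(-64) = 256)
(19499 + m(9*18)) - 19924 = (19499 + 256) - 19924 = 19755 - 19924 = -169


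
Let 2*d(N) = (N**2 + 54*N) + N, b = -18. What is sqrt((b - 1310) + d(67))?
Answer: sqrt(2759) ≈ 52.526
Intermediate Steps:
d(N) = N**2/2 + 55*N/2 (d(N) = ((N**2 + 54*N) + N)/2 = (N**2 + 55*N)/2 = N**2/2 + 55*N/2)
sqrt((b - 1310) + d(67)) = sqrt((-18 - 1310) + (1/2)*67*(55 + 67)) = sqrt(-1328 + (1/2)*67*122) = sqrt(-1328 + 4087) = sqrt(2759)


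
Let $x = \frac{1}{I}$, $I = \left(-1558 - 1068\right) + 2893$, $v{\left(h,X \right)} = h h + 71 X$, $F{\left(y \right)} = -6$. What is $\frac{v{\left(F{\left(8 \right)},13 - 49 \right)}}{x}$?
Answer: $-672840$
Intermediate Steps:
$v{\left(h,X \right)} = h^{2} + 71 X$
$I = 267$ ($I = -2626 + 2893 = 267$)
$x = \frac{1}{267} \approx 0.0037453$
$\frac{v{\left(F{\left(8 \right)},13 - 49 \right)}}{x} = \left(\left(-6\right)^{2} + 71 \left(13 - 49\right)\right) \frac{1}{\frac{1}{267}} = \left(36 + 71 \left(-36\right)\right) 267 = \left(36 - 2556\right) 267 = \left(-2520\right) 267 = -672840$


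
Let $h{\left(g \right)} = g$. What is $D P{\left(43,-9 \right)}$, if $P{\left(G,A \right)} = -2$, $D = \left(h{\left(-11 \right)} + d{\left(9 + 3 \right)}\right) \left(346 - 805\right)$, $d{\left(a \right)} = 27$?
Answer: $14688$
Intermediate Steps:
$D = -7344$ ($D = \left(-11 + 27\right) \left(346 - 805\right) = 16 \left(-459\right) = -7344$)
$D P{\left(43,-9 \right)} = \left(-7344\right) \left(-2\right) = 14688$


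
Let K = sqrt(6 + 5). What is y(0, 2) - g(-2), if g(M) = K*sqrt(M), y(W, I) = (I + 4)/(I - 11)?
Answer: -2/3 - I*sqrt(22) ≈ -0.66667 - 4.6904*I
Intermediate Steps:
K = sqrt(11) ≈ 3.3166
y(W, I) = (4 + I)/(-11 + I)
g(M) = sqrt(11)*sqrt(M)
y(0, 2) - g(-2) = (4 + 2)/(-11 + 2) - sqrt(11)*sqrt(-2) = 6/(-9) - sqrt(11)*I*sqrt(2) = -1/9*6 - I*sqrt(22) = -2/3 - I*sqrt(22)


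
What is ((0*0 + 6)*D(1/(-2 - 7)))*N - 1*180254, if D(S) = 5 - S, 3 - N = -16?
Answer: -539014/3 ≈ -1.7967e+5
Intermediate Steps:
N = 19 (N = 3 - 1*(-16) = 3 + 16 = 19)
((0*0 + 6)*D(1/(-2 - 7)))*N - 1*180254 = ((0*0 + 6)*(5 - 1/(-2 - 7)))*19 - 1*180254 = ((0 + 6)*(5 - 1/(-9)))*19 - 180254 = (6*(5 - 1*(-⅑)))*19 - 180254 = (6*(5 + ⅑))*19 - 180254 = (6*(46/9))*19 - 180254 = (92/3)*19 - 180254 = 1748/3 - 180254 = -539014/3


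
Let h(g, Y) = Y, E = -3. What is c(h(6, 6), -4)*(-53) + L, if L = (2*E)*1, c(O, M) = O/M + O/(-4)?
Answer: 153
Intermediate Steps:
c(O, M) = -O/4 + O/M (c(O, M) = O/M + O*(-¼) = O/M - O/4 = -O/4 + O/M)
L = -6 (L = (2*(-3))*1 = -6*1 = -6)
c(h(6, 6), -4)*(-53) + L = (-¼*6 + 6/(-4))*(-53) - 6 = (-3/2 + 6*(-¼))*(-53) - 6 = (-3/2 - 3/2)*(-53) - 6 = -3*(-53) - 6 = 159 - 6 = 153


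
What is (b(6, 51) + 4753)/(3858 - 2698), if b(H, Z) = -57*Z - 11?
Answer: 367/232 ≈ 1.5819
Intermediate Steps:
b(H, Z) = -11 - 57*Z
(b(6, 51) + 4753)/(3858 - 2698) = ((-11 - 57*51) + 4753)/(3858 - 2698) = ((-11 - 2907) + 4753)/1160 = (-2918 + 4753)*(1/1160) = 1835*(1/1160) = 367/232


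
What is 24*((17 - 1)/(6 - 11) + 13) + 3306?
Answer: 17706/5 ≈ 3541.2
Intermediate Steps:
24*((17 - 1)/(6 - 11) + 13) + 3306 = 24*(16/(-5) + 13) + 3306 = 24*(16*(-1/5) + 13) + 3306 = 24*(-16/5 + 13) + 3306 = 24*(49/5) + 3306 = 1176/5 + 3306 = 17706/5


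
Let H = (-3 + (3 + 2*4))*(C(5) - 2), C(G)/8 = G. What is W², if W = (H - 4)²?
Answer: 8100000000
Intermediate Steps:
C(G) = 8*G
H = 304 (H = (-3 + (3 + 2*4))*(8*5 - 2) = (-3 + (3 + 8))*(40 - 2) = (-3 + 11)*38 = 8*38 = 304)
W = 90000 (W = (304 - 4)² = 300² = 90000)
W² = 90000² = 8100000000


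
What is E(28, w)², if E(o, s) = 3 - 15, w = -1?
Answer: 144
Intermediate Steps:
E(o, s) = -12
E(28, w)² = (-12)² = 144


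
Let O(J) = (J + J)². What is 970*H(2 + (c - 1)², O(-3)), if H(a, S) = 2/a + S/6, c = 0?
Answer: 19400/3 ≈ 6466.7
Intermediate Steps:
O(J) = 4*J² (O(J) = (2*J)² = 4*J²)
H(a, S) = 2/a + S/6 (H(a, S) = 2/a + S*(⅙) = 2/a + S/6)
970*H(2 + (c - 1)², O(-3)) = 970*(2/(2 + (0 - 1)²) + (4*(-3)²)/6) = 970*(2/(2 + (-1)²) + (4*9)/6) = 970*(2/(2 + 1) + (⅙)*36) = 970*(2/3 + 6) = 970*(2*(⅓) + 6) = 970*(⅔ + 6) = 970*(20/3) = 19400/3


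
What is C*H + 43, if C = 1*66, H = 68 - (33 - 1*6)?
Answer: 2749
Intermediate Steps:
H = 41 (H = 68 - (33 - 6) = 68 - 1*27 = 68 - 27 = 41)
C = 66
C*H + 43 = 66*41 + 43 = 2706 + 43 = 2749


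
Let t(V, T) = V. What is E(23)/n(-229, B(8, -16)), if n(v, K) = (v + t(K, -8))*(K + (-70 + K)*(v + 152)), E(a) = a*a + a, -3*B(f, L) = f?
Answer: -2484/5830355 ≈ -0.00042605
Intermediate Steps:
B(f, L) = -f/3
E(a) = a + a² (E(a) = a² + a = a + a²)
n(v, K) = (K + v)*(K + (-70 + K)*(152 + v)) (n(v, K) = (v + K)*(K + (-70 + K)*(v + 152)) = (K + v)*(K + (-70 + K)*(152 + v)))
E(23)/n(-229, B(8, -16)) = (23*(1 + 23))/(-(-10640)*8/3 - 10640*(-229) - 70*(-229)² + 153*(-⅓*8)² - ⅓*8*(-229)² - 229*(-⅓*8)² + 83*(-⅓*8)*(-229)) = (23*24)/(-10640*(-8/3) + 2436560 - 70*52441 + 153*(-8/3)² - 8/3*52441 - 229*(-8/3)² + 83*(-8/3)*(-229)) = 552/(85120/3 + 2436560 - 3670870 + 153*(64/9) - 419528/3 - 229*64/9 + 152056/3) = 552/(85120/3 + 2436560 - 3670870 + 1088 - 419528/3 - 14656/9 + 152056/3) = 552/(-11660710/9) = 552*(-9/11660710) = -2484/5830355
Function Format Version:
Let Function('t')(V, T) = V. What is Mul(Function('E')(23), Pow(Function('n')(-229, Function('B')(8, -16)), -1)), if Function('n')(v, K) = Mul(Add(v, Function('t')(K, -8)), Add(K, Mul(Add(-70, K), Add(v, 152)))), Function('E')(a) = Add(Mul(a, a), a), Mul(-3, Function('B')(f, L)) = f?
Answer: Rational(-2484, 5830355) ≈ -0.00042605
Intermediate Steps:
Function('B')(f, L) = Mul(Rational(-1, 3), f)
Function('E')(a) = Add(a, Pow(a, 2)) (Function('E')(a) = Add(Pow(a, 2), a) = Add(a, Pow(a, 2)))
Function('n')(v, K) = Mul(Add(K, v), Add(K, Mul(Add(-70, K), Add(152, v)))) (Function('n')(v, K) = Mul(Add(v, K), Add(K, Mul(Add(-70, K), Add(v, 152)))) = Mul(Add(K, v), Add(K, Mul(Add(-70, K), Add(152, v)))))
Mul(Function('E')(23), Pow(Function('n')(-229, Function('B')(8, -16)), -1)) = Mul(Mul(23, Add(1, 23)), Pow(Add(Mul(-10640, Mul(Rational(-1, 3), 8)), Mul(-10640, -229), Mul(-70, Pow(-229, 2)), Mul(153, Pow(Mul(Rational(-1, 3), 8), 2)), Mul(Mul(Rational(-1, 3), 8), Pow(-229, 2)), Mul(-229, Pow(Mul(Rational(-1, 3), 8), 2)), Mul(83, Mul(Rational(-1, 3), 8), -229)), -1)) = Mul(Mul(23, 24), Pow(Add(Mul(-10640, Rational(-8, 3)), 2436560, Mul(-70, 52441), Mul(153, Pow(Rational(-8, 3), 2)), Mul(Rational(-8, 3), 52441), Mul(-229, Pow(Rational(-8, 3), 2)), Mul(83, Rational(-8, 3), -229)), -1)) = Mul(552, Pow(Add(Rational(85120, 3), 2436560, -3670870, Mul(153, Rational(64, 9)), Rational(-419528, 3), Mul(-229, Rational(64, 9)), Rational(152056, 3)), -1)) = Mul(552, Pow(Add(Rational(85120, 3), 2436560, -3670870, 1088, Rational(-419528, 3), Rational(-14656, 9), Rational(152056, 3)), -1)) = Mul(552, Pow(Rational(-11660710, 9), -1)) = Mul(552, Rational(-9, 11660710)) = Rational(-2484, 5830355)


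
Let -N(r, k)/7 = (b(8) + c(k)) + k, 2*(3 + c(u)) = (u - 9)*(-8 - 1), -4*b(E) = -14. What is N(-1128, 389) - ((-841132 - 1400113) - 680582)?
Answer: 5862141/2 ≈ 2.9311e+6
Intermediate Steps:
b(E) = 7/2 (b(E) = -¼*(-14) = 7/2)
c(u) = 75/2 - 9*u/2 (c(u) = -3 + ((u - 9)*(-8 - 1))/2 = -3 + ((-9 + u)*(-9))/2 = -3 + (81 - 9*u)/2 = -3 + (81/2 - 9*u/2) = 75/2 - 9*u/2)
N(r, k) = -287 + 49*k/2 (N(r, k) = -7*((7/2 + (75/2 - 9*k/2)) + k) = -7*((41 - 9*k/2) + k) = -7*(41 - 7*k/2) = -287 + 49*k/2)
N(-1128, 389) - ((-841132 - 1400113) - 680582) = (-287 + (49/2)*389) - ((-841132 - 1400113) - 680582) = (-287 + 19061/2) - (-2241245 - 680582) = 18487/2 - 1*(-2921827) = 18487/2 + 2921827 = 5862141/2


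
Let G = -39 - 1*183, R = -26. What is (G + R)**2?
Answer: 61504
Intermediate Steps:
G = -222 (G = -39 - 183 = -222)
(G + R)**2 = (-222 - 26)**2 = (-248)**2 = 61504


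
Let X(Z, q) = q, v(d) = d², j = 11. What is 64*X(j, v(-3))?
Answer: 576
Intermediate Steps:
64*X(j, v(-3)) = 64*(-3)² = 64*9 = 576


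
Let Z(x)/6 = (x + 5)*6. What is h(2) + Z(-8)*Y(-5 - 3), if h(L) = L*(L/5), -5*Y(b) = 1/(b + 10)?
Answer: 58/5 ≈ 11.600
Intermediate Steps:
Z(x) = 180 + 36*x (Z(x) = 6*((x + 5)*6) = 6*((5 + x)*6) = 6*(30 + 6*x) = 180 + 36*x)
Y(b) = -1/(5*(10 + b)) (Y(b) = -1/(5*(b + 10)) = -1/(5*(10 + b)))
h(L) = L²/5 (h(L) = L*(L*(⅕)) = L*(L/5) = L²/5)
h(2) + Z(-8)*Y(-5 - 3) = (⅕)*2² + (180 + 36*(-8))*(-1/(50 + 5*(-5 - 3))) = (⅕)*4 + (180 - 288)*(-1/(50 + 5*(-8))) = ⅘ - (-108)/(50 - 40) = ⅘ - (-108)/10 = ⅘ - 108*(-⅒) = ⅘ + 54/5 = 58/5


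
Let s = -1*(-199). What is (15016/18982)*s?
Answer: 1494092/9491 ≈ 157.42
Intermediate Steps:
s = 199
(15016/18982)*s = (15016/18982)*199 = (15016*(1/18982))*199 = (7508/9491)*199 = 1494092/9491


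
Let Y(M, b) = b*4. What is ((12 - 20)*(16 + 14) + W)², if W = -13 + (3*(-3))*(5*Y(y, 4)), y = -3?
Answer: 946729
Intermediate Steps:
Y(M, b) = 4*b
W = -733 (W = -13 + (3*(-3))*(5*(4*4)) = -13 - 45*16 = -13 - 9*80 = -13 - 720 = -733)
((12 - 20)*(16 + 14) + W)² = ((12 - 20)*(16 + 14) - 733)² = (-8*30 - 733)² = (-240 - 733)² = (-973)² = 946729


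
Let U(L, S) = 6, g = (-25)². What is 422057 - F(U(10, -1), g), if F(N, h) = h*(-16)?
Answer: 432057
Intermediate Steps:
g = 625
F(N, h) = -16*h
422057 - F(U(10, -1), g) = 422057 - (-16)*625 = 422057 - 1*(-10000) = 422057 + 10000 = 432057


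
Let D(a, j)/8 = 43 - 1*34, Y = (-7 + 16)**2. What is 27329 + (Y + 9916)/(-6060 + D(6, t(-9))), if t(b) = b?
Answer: 163636055/5988 ≈ 27327.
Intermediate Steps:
Y = 81 (Y = 9**2 = 81)
D(a, j) = 72 (D(a, j) = 8*(43 - 1*34) = 8*(43 - 34) = 8*9 = 72)
27329 + (Y + 9916)/(-6060 + D(6, t(-9))) = 27329 + (81 + 9916)/(-6060 + 72) = 27329 + 9997/(-5988) = 27329 + 9997*(-1/5988) = 27329 - 9997/5988 = 163636055/5988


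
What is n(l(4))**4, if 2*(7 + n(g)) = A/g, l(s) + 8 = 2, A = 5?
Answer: 62742241/20736 ≈ 3025.8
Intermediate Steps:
l(s) = -6 (l(s) = -8 + 2 = -6)
n(g) = -7 + 5/(2*g) (n(g) = -7 + (5/g)/2 = -7 + 5/(2*g))
n(l(4))**4 = (-7 + (5/2)/(-6))**4 = (-7 + (5/2)*(-1/6))**4 = (-7 - 5/12)**4 = (-89/12)**4 = 62742241/20736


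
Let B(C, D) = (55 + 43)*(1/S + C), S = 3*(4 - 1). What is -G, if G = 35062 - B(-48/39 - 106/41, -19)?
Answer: -169934168/4797 ≈ -35425.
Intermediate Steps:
S = 9 (S = 3*3 = 9)
B(C, D) = 98/9 + 98*C (B(C, D) = (55 + 43)*(1/9 + C) = 98*(1/9 + C) = 98/9 + 98*C)
G = 169934168/4797 (G = 35062 - (98/9 + 98*(-48/39 - 106/41)) = 35062 - (98/9 + 98*(-48*1/39 - 106*1/41)) = 35062 - (98/9 + 98*(-16/13 - 106/41)) = 35062 - (98/9 + 98*(-2034/533)) = 35062 - (98/9 - 199332/533) = 35062 - 1*(-1741754/4797) = 35062 + 1741754/4797 = 169934168/4797 ≈ 35425.)
-G = -1*169934168/4797 = -169934168/4797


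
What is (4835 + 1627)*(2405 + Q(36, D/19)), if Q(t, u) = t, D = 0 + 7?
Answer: 15773742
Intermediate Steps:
D = 7
(4835 + 1627)*(2405 + Q(36, D/19)) = (4835 + 1627)*(2405 + 36) = 6462*2441 = 15773742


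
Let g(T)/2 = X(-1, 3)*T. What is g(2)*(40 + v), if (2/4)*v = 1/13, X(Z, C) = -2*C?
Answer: -12528/13 ≈ -963.69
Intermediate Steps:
g(T) = -12*T (g(T) = 2*((-2*3)*T) = 2*(-6*T) = -12*T)
v = 2/13 ≈ 0.15385
g(2)*(40 + v) = (-12*2)*(40 + 2/13) = -24*522/13 = -12528/13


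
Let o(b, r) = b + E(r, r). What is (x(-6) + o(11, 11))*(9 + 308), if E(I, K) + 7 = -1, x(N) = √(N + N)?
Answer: 951 + 634*I*√3 ≈ 951.0 + 1098.1*I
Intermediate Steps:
x(N) = √2*√N (x(N) = √(2*N) = √2*√N)
E(I, K) = -8 (E(I, K) = -7 - 1 = -8)
o(b, r) = -8 + b (o(b, r) = b - 8 = -8 + b)
(x(-6) + o(11, 11))*(9 + 308) = (√2*√(-6) + (-8 + 11))*(9 + 308) = (√2*(I*√6) + 3)*317 = (2*I*√3 + 3)*317 = (3 + 2*I*√3)*317 = 951 + 634*I*√3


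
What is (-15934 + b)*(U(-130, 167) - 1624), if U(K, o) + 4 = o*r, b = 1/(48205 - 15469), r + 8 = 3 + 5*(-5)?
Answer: 1731241588937/16368 ≈ 1.0577e+8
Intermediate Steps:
r = -30 (r = -8 + (3 + 5*(-5)) = -8 + (3 - 25) = -8 - 22 = -30)
b = 1/32736 ≈ 3.0547e-5
U(K, o) = -4 - 30*o (U(K, o) = -4 + o*(-30) = -4 - 30*o)
(-15934 + b)*(U(-130, 167) - 1624) = (-15934 + 1/32736)*((-4 - 30*167) - 1624) = -521615423*((-4 - 5010) - 1624)/32736 = -521615423*(-5014 - 1624)/32736 = -521615423/32736*(-6638) = 1731241588937/16368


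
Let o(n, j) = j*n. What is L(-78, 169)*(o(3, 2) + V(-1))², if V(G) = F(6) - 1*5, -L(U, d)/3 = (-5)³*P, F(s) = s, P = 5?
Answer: 91875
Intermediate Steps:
L(U, d) = 1875 (L(U, d) = -3*(-5)³*5 = -(-375)*5 = -3*(-625) = 1875)
V(G) = 1 (V(G) = 6 - 1*5 = 6 - 5 = 1)
L(-78, 169)*(o(3, 2) + V(-1))² = 1875*(2*3 + 1)² = 1875*(6 + 1)² = 1875*7² = 1875*49 = 91875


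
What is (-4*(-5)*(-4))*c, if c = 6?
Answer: -480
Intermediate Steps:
(-4*(-5)*(-4))*c = (-4*(-5)*(-4))*6 = (20*(-4))*6 = -80*6 = -480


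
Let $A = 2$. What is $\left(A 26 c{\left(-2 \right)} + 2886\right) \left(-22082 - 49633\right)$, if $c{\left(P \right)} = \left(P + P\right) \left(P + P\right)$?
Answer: $-266636370$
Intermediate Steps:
$c{\left(P \right)} = 4 P^{2}$ ($c{\left(P \right)} = 2 P 2 P = 4 P^{2}$)
$\left(A 26 c{\left(-2 \right)} + 2886\right) \left(-22082 - 49633\right) = \left(2 \cdot 26 \cdot 4 \left(-2\right)^{2} + 2886\right) \left(-22082 - 49633\right) = \left(52 \cdot 4 \cdot 4 + 2886\right) \left(-71715\right) = \left(52 \cdot 16 + 2886\right) \left(-71715\right) = \left(832 + 2886\right) \left(-71715\right) = 3718 \left(-71715\right) = -266636370$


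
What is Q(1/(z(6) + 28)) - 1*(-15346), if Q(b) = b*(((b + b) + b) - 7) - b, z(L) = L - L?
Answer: 12031043/784 ≈ 15346.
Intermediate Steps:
z(L) = 0
Q(b) = -b + b*(-7 + 3*b) (Q(b) = b*((2*b + b) - 7) - b = b*(3*b - 7) - b = b*(-7 + 3*b) - b = -b + b*(-7 + 3*b))
Q(1/(z(6) + 28)) - 1*(-15346) = (-8 + 3/(0 + 28))/(0 + 28) - 1*(-15346) = (-8 + 3/28)/28 + 15346 = (1/28)*(-221/28) + 15346 = -221/784 + 15346 = 12031043/784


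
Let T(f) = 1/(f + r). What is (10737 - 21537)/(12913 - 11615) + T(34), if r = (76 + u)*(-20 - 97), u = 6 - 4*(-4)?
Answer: -61733449/7419368 ≈ -8.3206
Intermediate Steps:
u = 22 (u = 6 + 16 = 22)
r = -11466 (r = (76 + 22)*(-20 - 97) = 98*(-117) = -11466)
T(f) = 1/(-11466 + f) (T(f) = 1/(f - 11466) = 1/(-11466 + f))
(10737 - 21537)/(12913 - 11615) + T(34) = (10737 - 21537)/(12913 - 11615) + 1/(-11466 + 34) = -10800/1298 + 1/(-11432) = -10800*1/1298 - 1/11432 = -5400/649 - 1/11432 = -61733449/7419368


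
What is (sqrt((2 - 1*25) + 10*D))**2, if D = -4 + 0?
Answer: -63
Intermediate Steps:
D = -4
(sqrt((2 - 1*25) + 10*D))**2 = (sqrt((2 - 1*25) + 10*(-4)))**2 = (sqrt((2 - 25) - 40))**2 = (sqrt(-23 - 40))**2 = (sqrt(-63))**2 = (3*I*sqrt(7))**2 = -63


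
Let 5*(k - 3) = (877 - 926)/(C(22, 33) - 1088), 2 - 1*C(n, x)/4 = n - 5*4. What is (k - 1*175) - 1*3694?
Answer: -21030991/5440 ≈ -3866.0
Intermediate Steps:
C(n, x) = 88 - 4*n (C(n, x) = 8 - 4*(n - 5*4) = 8 - 4*(n - 20) = 8 - 4*(-20 + n) = 8 + (80 - 4*n) = 88 - 4*n)
k = 16369/5440 (k = 3 + ((877 - 926)/((88 - 4*22) - 1088))/5 = 3 + (-49/((88 - 88) - 1088))/5 = 3 + (-49/(0 - 1088))/5 = 3 + (-49/(-1088))/5 = 3 + (-49*(-1/1088))/5 = 3 + (⅕)*(49/1088) = 3 + 49/5440 = 16369/5440 ≈ 3.0090)
(k - 1*175) - 1*3694 = (16369/5440 - 1*175) - 1*3694 = (16369/5440 - 175) - 3694 = -935631/5440 - 3694 = -21030991/5440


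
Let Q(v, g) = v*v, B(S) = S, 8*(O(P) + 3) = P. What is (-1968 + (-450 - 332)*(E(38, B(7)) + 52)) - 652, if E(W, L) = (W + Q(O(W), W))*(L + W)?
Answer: -11906187/8 ≈ -1.4883e+6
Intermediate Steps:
O(P) = -3 + P/8
Q(v, g) = v**2
E(W, L) = (L + W)*(W + (-3 + W/8)**2) (E(W, L) = (W + (-3 + W/8)**2)*(L + W) = (L + W)*(W + (-3 + W/8)**2))
(-1968 + (-450 - 332)*(E(38, B(7)) + 52)) - 652 = (-1968 + (-450 - 332)*((38**2 + 7*38 + (1/64)*7*(-24 + 38)**2 + (1/64)*38*(-24 + 38)**2) + 52)) - 652 = (-1968 - 782*((1444 + 266 + (1/64)*7*14**2 + (1/64)*38*14**2) + 52)) - 652 = (-1968 - 782*((1444 + 266 + (1/64)*7*196 + (1/64)*38*196) + 52)) - 652 = (-1968 - 782*((1444 + 266 + 343/16 + 931/8) + 52)) - 652 = (-1968 - 782*(29565/16 + 52)) - 652 = (-1968 - 782*30397/16) - 652 = (-1968 - 11885227/8) - 652 = -11900971/8 - 652 = -11906187/8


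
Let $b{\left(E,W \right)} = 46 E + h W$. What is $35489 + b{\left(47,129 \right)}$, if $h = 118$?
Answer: $52873$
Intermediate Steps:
$b{\left(E,W \right)} = 46 E + 118 W$
$35489 + b{\left(47,129 \right)} = 35489 + \left(46 \cdot 47 + 118 \cdot 129\right) = 35489 + \left(2162 + 15222\right) = 35489 + 17384 = 52873$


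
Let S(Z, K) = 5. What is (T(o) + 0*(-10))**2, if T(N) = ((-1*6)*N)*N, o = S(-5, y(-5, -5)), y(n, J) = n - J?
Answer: 22500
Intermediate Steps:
o = 5
T(N) = -6*N**2 (T(N) = (-6*N)*N = -6*N**2)
(T(o) + 0*(-10))**2 = (-6*5**2 + 0*(-10))**2 = (-6*25 + 0)**2 = (-150 + 0)**2 = (-150)**2 = 22500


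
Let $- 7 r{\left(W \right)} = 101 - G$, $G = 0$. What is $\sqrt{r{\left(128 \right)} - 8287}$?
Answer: $\frac{i \sqrt{406770}}{7} \approx 91.112 i$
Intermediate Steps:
$r{\left(W \right)} = - \frac{101}{7}$ ($r{\left(W \right)} = - \frac{101 - 0}{7} = - \frac{101 + 0}{7} = \left(- \frac{1}{7}\right) 101 = - \frac{101}{7}$)
$\sqrt{r{\left(128 \right)} - 8287} = \sqrt{- \frac{101}{7} - 8287} = \sqrt{- \frac{58110}{7}} = \frac{i \sqrt{406770}}{7}$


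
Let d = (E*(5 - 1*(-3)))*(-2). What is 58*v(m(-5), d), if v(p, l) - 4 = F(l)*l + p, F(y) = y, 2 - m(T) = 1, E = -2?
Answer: 59682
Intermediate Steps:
m(T) = 1 (m(T) = 2 - 1*1 = 2 - 1 = 1)
d = 32 (d = -2*(5 - 1*(-3))*(-2) = -2*(5 + 3)*(-2) = -2*8*(-2) = -16*(-2) = 32)
v(p, l) = 4 + p + l² (v(p, l) = 4 + (l*l + p) = 4 + (l² + p) = 4 + (p + l²) = 4 + p + l²)
58*v(m(-5), d) = 58*(4 + 1 + 32²) = 58*(4 + 1 + 1024) = 58*1029 = 59682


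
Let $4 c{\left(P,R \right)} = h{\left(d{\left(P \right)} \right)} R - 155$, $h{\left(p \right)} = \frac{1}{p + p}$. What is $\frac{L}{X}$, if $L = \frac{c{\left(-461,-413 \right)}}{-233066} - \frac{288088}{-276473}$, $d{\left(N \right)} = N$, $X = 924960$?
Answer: $\frac{49532938049797}{43961804215212784128} \approx 1.1267 \cdot 10^{-6}$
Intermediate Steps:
$h{\left(p \right)} = \frac{1}{2 p}$
$c{\left(P,R \right)} = - \frac{155}{4} + \frac{R}{8 P}$ ($c{\left(P,R \right)} = \frac{\frac{1}{2 P} R - 155}{4} = \frac{\frac{R}{2 P} - 155}{4} = \frac{-155 + \frac{R}{2 P}}{4} = - \frac{155}{4} + \frac{R}{8 P}$)
$L = \frac{247664690248985}{237641650531984}$ ($L = \frac{\frac{1}{8} \frac{1}{-461} \left(-413 - -142910\right)}{-233066} - \frac{288088}{-276473} = \frac{1}{8} \left(- \frac{1}{461}\right) \left(-413 + 142910\right) \left(- \frac{1}{233066}\right) - - \frac{288088}{276473} = \frac{1}{8} \left(- \frac{1}{461}\right) 142497 \left(- \frac{1}{233066}\right) + \frac{288088}{276473} = \left(- \frac{142497}{3688}\right) \left(- \frac{1}{233066}\right) + \frac{288088}{276473} = \frac{142497}{859547408} + \frac{288088}{276473} = \frac{247664690248985}{237641650531984} \approx 1.0422$)
$\frac{L}{X} = \frac{247664690248985}{237641650531984 \cdot 924960} = \frac{247664690248985}{237641650531984} \cdot \frac{1}{924960} = \frac{49532938049797}{43961804215212784128}$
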